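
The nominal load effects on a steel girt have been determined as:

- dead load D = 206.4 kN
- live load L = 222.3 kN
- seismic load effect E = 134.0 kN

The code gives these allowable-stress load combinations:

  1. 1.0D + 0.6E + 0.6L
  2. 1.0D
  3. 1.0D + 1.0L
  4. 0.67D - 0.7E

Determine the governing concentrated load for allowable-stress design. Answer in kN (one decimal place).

1. 1.0(206.4) + 0.6(134.0) + 0.6(222.3) = 206.4 + 80.4 + 133.4 = 420.2
2. 1.0(206.4) = 206.4
3. 1.0(206.4) + 1.0(222.3) = 206.4 + 222.3 = 428.7
4. 0.67(206.4) - 0.7(134.0) = 138.3 - 93.8 = 44.5
Maximum is from combination 3.

428.7 kN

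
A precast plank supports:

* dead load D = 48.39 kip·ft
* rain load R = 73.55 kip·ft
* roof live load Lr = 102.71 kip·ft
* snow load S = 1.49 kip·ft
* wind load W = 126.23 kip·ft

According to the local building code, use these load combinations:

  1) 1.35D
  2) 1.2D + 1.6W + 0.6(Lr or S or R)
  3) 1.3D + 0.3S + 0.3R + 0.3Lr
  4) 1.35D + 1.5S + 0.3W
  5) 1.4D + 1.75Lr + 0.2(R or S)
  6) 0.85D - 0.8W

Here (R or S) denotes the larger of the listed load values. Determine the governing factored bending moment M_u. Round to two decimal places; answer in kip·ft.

321.66 kip·ft

(Lr or S or R) → Lr = 102.71 kip·ft; (R or S) → R = 73.55 kip·ft.
1) 1.35(48.39) = 65.33
2) 1.2(48.39) + 1.6(126.23) + 0.6(102.71) = 321.66
3) 1.3(48.39) + 0.3(1.49) + 0.3(73.55) + 0.3(102.71) = 116.23
4) 1.35(48.39) + 1.5(1.49) + 0.3(126.23) = 105.43
5) 1.4(48.39) + 1.75(102.71) + 0.2(73.55) = 67.75 + 179.74 + 14.71 = 262.20
6) 0.85(48.39) - 0.8(126.23) = 41.13 - 100.98 = -59.85
Combination 2 governs: M_u = 321.66 kip·ft.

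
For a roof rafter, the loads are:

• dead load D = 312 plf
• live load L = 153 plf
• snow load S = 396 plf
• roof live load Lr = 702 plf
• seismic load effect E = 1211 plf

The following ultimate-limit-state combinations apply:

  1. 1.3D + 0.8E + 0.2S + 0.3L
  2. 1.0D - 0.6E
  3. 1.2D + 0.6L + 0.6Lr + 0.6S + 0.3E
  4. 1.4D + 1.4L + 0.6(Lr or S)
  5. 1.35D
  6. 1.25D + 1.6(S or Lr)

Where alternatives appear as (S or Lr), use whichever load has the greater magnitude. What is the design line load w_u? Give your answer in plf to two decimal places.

(Lr or S) → Lr = 702 plf; (S or Lr) → Lr = 702 plf.
1. 1.3(312) + 0.8(1211) + 0.2(396) + 0.3(153) = 405.60 + 968.80 + 79.20 + 45.90 = 1499.50
2. 1.0(312) - 0.6(1211) = 312.00 - 726.60 = -414.60
3. 1.2(312) + 0.6(153) + 0.6(702) + 0.6(396) + 0.3(1211) = 374.40 + 91.80 + 421.20 + 237.60 + 363.30 = 1488.30
4. 1.4(312) + 1.4(153) + 0.6(702) = 436.80 + 214.20 + 421.20 = 1072.20
5. 1.35(312) = 421.20
6. 1.25(312) + 1.6(702) = 390.00 + 1123.20 = 1513.20
Combination 6 governs: w_u = 1513.20 plf.

1513.20 plf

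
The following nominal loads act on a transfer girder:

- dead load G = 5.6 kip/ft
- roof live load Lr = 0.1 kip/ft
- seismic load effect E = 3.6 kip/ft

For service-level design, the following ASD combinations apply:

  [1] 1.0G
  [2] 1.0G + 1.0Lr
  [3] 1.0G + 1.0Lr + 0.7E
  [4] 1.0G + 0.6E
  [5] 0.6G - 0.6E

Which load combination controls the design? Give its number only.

[1] 1.0(5.6) = 5.60
[2] 1.0(5.6) + 1.0(0.1) = 5.60 + 0.10 = 5.70
[3] 1.0(5.6) + 1.0(0.1) + 0.7(3.6) = 5.60 + 0.10 + 2.52 = 8.22
[4] 1.0(5.6) + 0.6(3.6) = 5.60 + 2.16 = 7.76
[5] 0.6(5.6) - 0.6(3.6) = 3.36 - 2.16 = 1.20
The largest value is 8.22 kip/ft from combination 3.

Combination 3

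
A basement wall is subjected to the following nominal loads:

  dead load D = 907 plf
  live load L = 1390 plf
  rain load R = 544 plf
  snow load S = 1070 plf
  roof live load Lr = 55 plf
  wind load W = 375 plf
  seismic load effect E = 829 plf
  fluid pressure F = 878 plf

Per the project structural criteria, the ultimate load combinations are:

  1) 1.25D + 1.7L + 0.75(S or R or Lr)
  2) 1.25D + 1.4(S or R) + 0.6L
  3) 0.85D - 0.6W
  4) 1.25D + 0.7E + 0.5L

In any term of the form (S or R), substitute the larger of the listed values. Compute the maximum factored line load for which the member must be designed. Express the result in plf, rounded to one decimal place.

4299.3 plf

(S or R or Lr) → S = 1070 plf; (S or R) → S = 1070 plf.
1) 1.25(907) + 1.7(1390) + 0.75(1070) = 1133.8 + 2363.0 + 802.5 = 4299.3
2) 1.25(907) + 1.4(1070) + 0.6(1390) = 1133.8 + 1498.0 + 834.0 = 3465.8
3) 0.85(907) - 0.6(375) = 771.0 - 225.0 = 546.0
4) 1.25(907) + 0.7(829) + 0.5(1390) = 1133.8 + 580.3 + 695.0 = 2409.1
Maximum is from combination 1.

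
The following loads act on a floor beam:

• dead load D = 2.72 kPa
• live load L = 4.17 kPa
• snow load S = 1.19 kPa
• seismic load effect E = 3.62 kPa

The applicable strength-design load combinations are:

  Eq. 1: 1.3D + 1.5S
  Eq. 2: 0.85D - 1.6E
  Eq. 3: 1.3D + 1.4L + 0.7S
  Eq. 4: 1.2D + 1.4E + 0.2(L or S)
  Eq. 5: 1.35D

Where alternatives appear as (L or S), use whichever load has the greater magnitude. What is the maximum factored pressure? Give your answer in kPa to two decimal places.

(L or S) → L = 4.17 kPa.
Eq. 1: 1.3(2.72) + 1.5(1.19) = 5.32
Eq. 2: 0.85(2.72) - 1.6(3.62) = 2.31 - 5.79 = -3.48
Eq. 3: 1.3(2.72) + 1.4(4.17) + 0.7(1.19) = 3.54 + 5.84 + 0.83 = 10.21
Eq. 4: 1.2(2.72) + 1.4(3.62) + 0.2(4.17) = 9.17
Eq. 5: 1.35(2.72) = 3.67
Maximum is from combination 3.

10.21 kPa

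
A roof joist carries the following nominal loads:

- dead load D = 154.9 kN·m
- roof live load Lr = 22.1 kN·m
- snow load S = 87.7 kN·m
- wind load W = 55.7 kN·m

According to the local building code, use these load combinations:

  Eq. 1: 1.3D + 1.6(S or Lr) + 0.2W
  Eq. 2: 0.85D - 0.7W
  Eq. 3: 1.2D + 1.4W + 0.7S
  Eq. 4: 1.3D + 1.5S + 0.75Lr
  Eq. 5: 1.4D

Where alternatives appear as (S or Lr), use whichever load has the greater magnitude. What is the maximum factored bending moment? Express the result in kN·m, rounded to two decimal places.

(S or Lr) → S = 87.7 kN·m.
Eq. 1: 1.3(154.9) + 1.6(87.7) + 0.2(55.7) = 201.37 + 140.32 + 11.14 = 352.83
Eq. 2: 0.85(154.9) - 0.7(55.7) = 131.67 - 38.99 = 92.68
Eq. 3: 1.2(154.9) + 1.4(55.7) + 0.7(87.7) = 185.88 + 77.98 + 61.39 = 325.25
Eq. 4: 1.3(154.9) + 1.5(87.7) + 0.75(22.1) = 201.37 + 131.55 + 16.58 = 349.50
Eq. 5: 1.4(154.9) = 216.86
Combination 1 governs: M_u = 352.83 kN·m.

352.83 kN·m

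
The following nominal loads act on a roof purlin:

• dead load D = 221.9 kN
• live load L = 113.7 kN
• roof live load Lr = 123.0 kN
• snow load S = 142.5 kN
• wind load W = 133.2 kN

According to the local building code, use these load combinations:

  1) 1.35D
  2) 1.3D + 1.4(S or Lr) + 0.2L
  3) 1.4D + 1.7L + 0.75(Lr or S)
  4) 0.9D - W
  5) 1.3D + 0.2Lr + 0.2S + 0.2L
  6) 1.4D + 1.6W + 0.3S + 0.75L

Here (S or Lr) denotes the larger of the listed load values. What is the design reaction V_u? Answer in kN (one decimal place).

(S or Lr) → S = 142.5 kN; (Lr or S) → S = 142.5 kN.
1) 1.35(221.9) = 299.6
2) 1.3(221.9) + 1.4(142.5) + 0.2(113.7) = 288.5 + 199.5 + 22.7 = 510.7
3) 1.4(221.9) + 1.7(113.7) + 0.75(142.5) = 610.8
4) 0.9(221.9) - 1.0(133.2) = 199.7 - 133.2 = 66.5
5) 1.3(221.9) + 0.2(123.0) + 0.2(142.5) + 0.2(113.7) = 288.5 + 24.6 + 28.5 + 22.7 = 364.3
6) 1.4(221.9) + 1.6(133.2) + 0.3(142.5) + 0.75(113.7) = 651.8
Maximum is from combination 6.

651.8 kN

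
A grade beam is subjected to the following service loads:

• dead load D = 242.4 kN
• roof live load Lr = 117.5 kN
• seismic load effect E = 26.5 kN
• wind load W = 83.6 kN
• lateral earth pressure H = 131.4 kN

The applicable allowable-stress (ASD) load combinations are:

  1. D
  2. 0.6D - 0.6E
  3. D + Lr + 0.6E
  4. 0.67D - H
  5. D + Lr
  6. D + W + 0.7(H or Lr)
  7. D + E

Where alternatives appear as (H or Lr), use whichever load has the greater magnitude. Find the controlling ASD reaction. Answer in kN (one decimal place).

418.0 kN

(H or Lr) → H = 131.4 kN.
1. 1.0(242.4) = 242.4
2. 0.6(242.4) - 0.6(26.5) = 145.4 - 15.9 = 129.5
3. 1.0(242.4) + 1.0(117.5) + 0.6(26.5) = 242.4 + 117.5 + 15.9 = 375.8
4. 0.67(242.4) - 1.0(131.4) = 162.4 - 131.4 = 31.0
5. 1.0(242.4) + 1.0(117.5) = 242.4 + 117.5 = 359.9
6. 1.0(242.4) + 1.0(83.6) + 0.7(131.4) = 242.4 + 83.6 + 92.0 = 418.0
7. 1.0(242.4) + 1.0(26.5) = 242.4 + 26.5 = 268.9
Maximum is from combination 6.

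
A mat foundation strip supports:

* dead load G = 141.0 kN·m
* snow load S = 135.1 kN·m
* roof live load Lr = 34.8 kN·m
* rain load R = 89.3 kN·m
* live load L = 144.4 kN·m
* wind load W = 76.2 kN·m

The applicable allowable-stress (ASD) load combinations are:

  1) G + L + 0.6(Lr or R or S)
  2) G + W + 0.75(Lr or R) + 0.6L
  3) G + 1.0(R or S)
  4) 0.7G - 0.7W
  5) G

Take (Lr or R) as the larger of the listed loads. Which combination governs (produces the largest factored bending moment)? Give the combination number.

Combination 2

(Lr or R or S) → S = 135.1 kN·m; (Lr or R) → R = 89.3 kN·m; (R or S) → S = 135.1 kN·m.
1) 1.0(141.0) + 1.0(144.4) + 0.6(135.1) = 366.5
2) 1.0(141.0) + 1.0(76.2) + 0.75(89.3) + 0.6(144.4) = 370.8
3) 1.0(141.0) + 1.0(135.1) = 276.1
4) 0.7(141.0) - 0.7(76.2) = 45.4
5) 1.0(141.0) = 141.0
The largest value is 370.8 kN·m from combination 2.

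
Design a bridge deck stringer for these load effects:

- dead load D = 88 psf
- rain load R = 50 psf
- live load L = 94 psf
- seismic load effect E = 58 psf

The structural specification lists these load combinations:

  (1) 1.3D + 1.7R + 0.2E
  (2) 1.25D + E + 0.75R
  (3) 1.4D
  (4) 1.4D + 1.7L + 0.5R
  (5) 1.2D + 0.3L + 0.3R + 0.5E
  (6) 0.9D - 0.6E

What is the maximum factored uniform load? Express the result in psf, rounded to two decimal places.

(1) 1.3(88) + 1.7(50) + 0.2(58) = 114.40 + 85.00 + 11.60 = 211.00
(2) 1.25(88) + 1.0(58) + 0.75(50) = 110.00 + 58.00 + 37.50 = 205.50
(3) 1.4(88) = 123.20
(4) 1.4(88) + 1.7(94) + 0.5(50) = 123.20 + 159.80 + 25.00 = 308.00
(5) 1.2(88) + 0.3(94) + 0.3(50) + 0.5(58) = 105.60 + 28.20 + 15.00 + 29.00 = 177.80
(6) 0.9(88) - 0.6(58) = 79.20 - 34.80 = 44.40
Maximum is from combination 4.

308.00 psf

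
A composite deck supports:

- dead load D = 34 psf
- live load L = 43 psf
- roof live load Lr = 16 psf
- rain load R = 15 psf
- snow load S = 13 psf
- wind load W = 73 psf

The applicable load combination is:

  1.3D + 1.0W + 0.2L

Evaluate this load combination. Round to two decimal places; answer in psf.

125.80 psf

1.3(34) + 1.0(73) + 0.2(43) = 44.20 + 73.00 + 8.60 = 125.80
q_u = 125.80 psf.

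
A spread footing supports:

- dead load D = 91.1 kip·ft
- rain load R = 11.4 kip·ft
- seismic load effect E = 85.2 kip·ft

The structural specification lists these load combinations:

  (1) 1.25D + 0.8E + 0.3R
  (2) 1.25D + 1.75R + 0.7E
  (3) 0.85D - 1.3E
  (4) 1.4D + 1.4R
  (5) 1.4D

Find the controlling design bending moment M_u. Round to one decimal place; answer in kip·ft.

193.5 kip·ft

(1) 1.25(91.1) + 0.8(85.2) + 0.3(11.4) = 185.5
(2) 1.25(91.1) + 1.75(11.4) + 0.7(85.2) = 193.5
(3) 0.85(91.1) - 1.3(85.2) = -33.3
(4) 1.4(91.1) + 1.4(11.4) = 143.5
(5) 1.4(91.1) = 127.5
Combination 2 governs: M_u = 193.5 kip·ft.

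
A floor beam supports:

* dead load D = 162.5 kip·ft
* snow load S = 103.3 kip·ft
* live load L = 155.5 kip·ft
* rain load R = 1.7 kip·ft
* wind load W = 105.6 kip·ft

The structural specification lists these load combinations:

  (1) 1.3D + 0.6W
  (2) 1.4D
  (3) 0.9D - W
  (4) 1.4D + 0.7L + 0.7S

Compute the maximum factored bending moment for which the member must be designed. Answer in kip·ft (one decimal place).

(1) 1.3(162.5) + 0.6(105.6) = 274.6
(2) 1.4(162.5) = 227.5
(3) 0.9(162.5) - 1.0(105.6) = 40.7
(4) 1.4(162.5) + 0.7(155.5) + 0.7(103.3) = 408.7
The controlling combination is 4, giving 408.7 kip·ft.

408.7 kip·ft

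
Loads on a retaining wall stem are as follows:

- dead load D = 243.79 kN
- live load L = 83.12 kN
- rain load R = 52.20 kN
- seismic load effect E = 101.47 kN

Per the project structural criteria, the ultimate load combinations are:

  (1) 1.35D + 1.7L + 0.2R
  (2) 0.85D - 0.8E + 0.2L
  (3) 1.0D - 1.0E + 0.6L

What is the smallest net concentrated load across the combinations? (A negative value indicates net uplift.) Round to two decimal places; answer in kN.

(1) 1.35(243.79) + 1.7(83.12) + 0.2(52.20) = 480.86
(2) 0.85(243.79) - 0.8(101.47) + 0.2(83.12) = 142.67
(3) 1.0(243.79) - 1.0(101.47) + 0.6(83.12) = 192.19
Combination 2 gives the minimum: 142.67 kN.

142.67 kN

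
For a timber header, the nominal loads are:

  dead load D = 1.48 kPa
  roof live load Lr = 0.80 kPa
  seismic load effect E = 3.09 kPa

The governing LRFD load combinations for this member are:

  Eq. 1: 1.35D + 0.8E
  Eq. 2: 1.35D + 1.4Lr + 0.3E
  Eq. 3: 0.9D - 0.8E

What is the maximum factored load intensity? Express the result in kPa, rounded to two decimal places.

4.47 kPa

Eq. 1: 1.35(1.48) + 0.8(3.09) = 4.47
Eq. 2: 1.35(1.48) + 1.4(0.80) + 0.3(3.09) = 4.05
Eq. 3: 0.9(1.48) - 0.8(3.09) = -1.14
The controlling combination is 1, giving 4.47 kPa.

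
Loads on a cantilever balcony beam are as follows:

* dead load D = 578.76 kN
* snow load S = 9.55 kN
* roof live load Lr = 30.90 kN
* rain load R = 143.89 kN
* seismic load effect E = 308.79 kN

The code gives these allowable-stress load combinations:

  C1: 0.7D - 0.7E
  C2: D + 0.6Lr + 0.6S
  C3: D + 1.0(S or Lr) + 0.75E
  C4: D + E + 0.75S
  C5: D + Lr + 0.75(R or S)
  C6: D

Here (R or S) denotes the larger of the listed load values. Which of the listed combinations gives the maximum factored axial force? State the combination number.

Combination 4

(S or Lr) → Lr = 30.90 kN; (R or S) → R = 143.89 kN.
C1: 0.7(578.76) - 0.7(308.79) = 188.98
C2: 1.0(578.76) + 0.6(30.90) + 0.6(9.55) = 603.03
C3: 1.0(578.76) + 1.0(30.90) + 0.75(308.79) = 841.25
C4: 1.0(578.76) + 1.0(308.79) + 0.75(9.55) = 894.71
C5: 1.0(578.76) + 1.0(30.90) + 0.75(143.89) = 717.58
C6: 1.0(578.76) = 578.76
The largest value is 894.71 kN from combination 4.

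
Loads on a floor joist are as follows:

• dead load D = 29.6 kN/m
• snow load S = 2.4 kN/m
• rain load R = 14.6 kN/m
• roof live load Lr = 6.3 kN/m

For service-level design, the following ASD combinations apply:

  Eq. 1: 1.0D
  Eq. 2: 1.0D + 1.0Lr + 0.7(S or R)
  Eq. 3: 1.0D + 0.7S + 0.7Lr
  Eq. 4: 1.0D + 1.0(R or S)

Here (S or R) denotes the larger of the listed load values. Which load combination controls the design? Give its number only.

Combination 2

(S or R) → R = 14.6 kN/m; (R or S) → R = 14.6 kN/m.
Eq. 1: 1.0(29.6) = 29.6
Eq. 2: 1.0(29.6) + 1.0(6.3) + 0.7(14.6) = 29.6 + 6.3 + 10.2 = 46.1
Eq. 3: 1.0(29.6) + 0.7(2.4) + 0.7(6.3) = 29.6 + 1.7 + 4.4 = 35.7
Eq. 4: 1.0(29.6) + 1.0(14.6) = 29.6 + 14.6 = 44.2
The largest value is 46.1 kN/m from combination 2.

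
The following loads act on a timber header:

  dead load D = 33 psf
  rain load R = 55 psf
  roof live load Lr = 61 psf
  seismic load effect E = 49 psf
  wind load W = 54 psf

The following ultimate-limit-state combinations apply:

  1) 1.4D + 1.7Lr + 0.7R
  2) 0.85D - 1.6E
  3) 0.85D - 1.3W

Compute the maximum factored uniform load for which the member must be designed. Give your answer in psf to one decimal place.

188.4 psf

1) 1.4(33) + 1.7(61) + 0.7(55) = 188.4
2) 0.85(33) - 1.6(49) = -50.4
3) 0.85(33) - 1.3(54) = -42.2
Combination 1 governs: q_u = 188.4 psf.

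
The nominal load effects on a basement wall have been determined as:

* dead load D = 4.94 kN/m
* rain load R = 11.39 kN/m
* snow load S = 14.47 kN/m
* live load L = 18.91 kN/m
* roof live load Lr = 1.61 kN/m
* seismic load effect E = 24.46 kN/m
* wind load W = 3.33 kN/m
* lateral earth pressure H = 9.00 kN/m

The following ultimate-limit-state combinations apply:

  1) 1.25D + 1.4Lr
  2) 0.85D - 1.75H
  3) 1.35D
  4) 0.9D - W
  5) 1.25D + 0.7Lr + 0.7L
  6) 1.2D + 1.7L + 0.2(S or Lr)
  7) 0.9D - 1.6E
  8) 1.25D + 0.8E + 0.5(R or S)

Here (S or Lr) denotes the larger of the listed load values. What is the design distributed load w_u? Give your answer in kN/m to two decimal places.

40.97 kN/m

(S or Lr) → S = 14.47 kN/m; (R or S) → S = 14.47 kN/m.
1) 1.25(4.94) + 1.4(1.61) = 6.18 + 2.25 = 8.43
2) 0.85(4.94) - 1.75(9.00) = 4.20 - 15.75 = -11.55
3) 1.35(4.94) = 6.67
4) 0.9(4.94) - 1.0(3.33) = 4.45 - 3.33 = 1.12
5) 1.25(4.94) + 0.7(1.61) + 0.7(18.91) = 20.54
6) 1.2(4.94) + 1.7(18.91) + 0.2(14.47) = 5.93 + 32.15 + 2.89 = 40.97
7) 0.9(4.94) - 1.6(24.46) = 4.45 - 39.14 = -34.69
8) 1.25(4.94) + 0.8(24.46) + 0.5(14.47) = 32.98
Combination 6 governs: w_u = 40.97 kN/m.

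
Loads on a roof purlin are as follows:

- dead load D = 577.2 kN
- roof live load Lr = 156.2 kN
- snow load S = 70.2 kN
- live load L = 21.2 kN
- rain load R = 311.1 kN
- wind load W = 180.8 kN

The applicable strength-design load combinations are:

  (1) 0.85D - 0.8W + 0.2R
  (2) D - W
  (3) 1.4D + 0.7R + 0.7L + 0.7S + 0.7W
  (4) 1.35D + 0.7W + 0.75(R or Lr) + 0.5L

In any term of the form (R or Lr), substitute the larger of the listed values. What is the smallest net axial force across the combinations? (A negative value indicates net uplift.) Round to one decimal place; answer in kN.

(R or Lr) → R = 311.1 kN.
(1) 0.85(577.2) - 0.8(180.8) + 0.2(311.1) = 490.6 - 144.6 + 62.2 = 408.2
(2) 1.0(577.2) - 1.0(180.8) = 577.2 - 180.8 = 396.4
(3) 1.4(577.2) + 0.7(311.1) + 0.7(21.2) + 0.7(70.2) + 0.7(180.8) = 808.1 + 217.8 + 14.8 + 49.1 + 126.6 = 1216.4
(4) 1.35(577.2) + 0.7(180.8) + 0.75(311.1) + 0.5(21.2) = 779.2 + 126.6 + 233.3 + 10.6 = 1149.7
Combination 2 gives the minimum: 396.4 kN.

396.4 kN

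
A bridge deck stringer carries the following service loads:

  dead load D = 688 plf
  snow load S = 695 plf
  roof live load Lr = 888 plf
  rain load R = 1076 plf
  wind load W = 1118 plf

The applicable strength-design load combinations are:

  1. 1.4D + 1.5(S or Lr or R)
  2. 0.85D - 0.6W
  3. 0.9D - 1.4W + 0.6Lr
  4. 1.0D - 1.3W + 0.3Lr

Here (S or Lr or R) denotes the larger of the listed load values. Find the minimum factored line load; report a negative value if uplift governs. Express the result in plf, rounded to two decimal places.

(S or Lr or R) → R = 1076 plf.
1. 1.4(688) + 1.5(1076) = 963.20 + 1614.00 = 2577.20
2. 0.85(688) - 0.6(1118) = 584.80 - 670.80 = -86.00
3. 0.9(688) - 1.4(1118) + 0.6(888) = 619.20 - 1565.20 + 532.80 = -413.20
4. 1.0(688) - 1.3(1118) + 0.3(888) = 688.00 - 1453.40 + 266.40 = -499.00
Combination 4 gives the minimum: -499.00 plf.

-499.00 plf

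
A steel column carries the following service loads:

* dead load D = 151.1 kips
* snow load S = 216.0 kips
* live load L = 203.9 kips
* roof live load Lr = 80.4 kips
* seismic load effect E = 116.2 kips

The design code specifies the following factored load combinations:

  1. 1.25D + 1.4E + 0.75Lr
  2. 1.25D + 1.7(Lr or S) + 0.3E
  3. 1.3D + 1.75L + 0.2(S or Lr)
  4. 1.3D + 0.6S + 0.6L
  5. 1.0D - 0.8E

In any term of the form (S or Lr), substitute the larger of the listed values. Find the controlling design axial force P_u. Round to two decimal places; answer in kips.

(Lr or S) → S = 216.0 kips; (S or Lr) → S = 216.0 kips.
1. 1.25(151.1) + 1.4(116.2) + 0.75(80.4) = 188.88 + 162.68 + 60.30 = 411.86
2. 1.25(151.1) + 1.7(216.0) + 0.3(116.2) = 188.88 + 367.20 + 34.86 = 590.94
3. 1.3(151.1) + 1.75(203.9) + 0.2(216.0) = 196.43 + 356.83 + 43.20 = 596.46
4. 1.3(151.1) + 0.6(216.0) + 0.6(203.9) = 196.43 + 129.60 + 122.34 = 448.37
5. 1.0(151.1) - 0.8(116.2) = 151.10 - 92.96 = 58.14
The controlling combination is 3, giving 596.46 kips.

596.46 kips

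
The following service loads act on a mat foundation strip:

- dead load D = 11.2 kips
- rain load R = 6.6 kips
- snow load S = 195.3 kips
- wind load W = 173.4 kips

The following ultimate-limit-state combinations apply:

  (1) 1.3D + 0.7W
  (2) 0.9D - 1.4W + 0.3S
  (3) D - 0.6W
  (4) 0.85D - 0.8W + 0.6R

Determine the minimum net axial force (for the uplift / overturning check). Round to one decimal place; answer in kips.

(1) 1.3(11.2) + 0.7(173.4) = 135.9
(2) 0.9(11.2) - 1.4(173.4) + 0.3(195.3) = -174.1
(3) 1.0(11.2) - 0.6(173.4) = -92.8
(4) 0.85(11.2) - 0.8(173.4) + 0.6(6.6) = -125.2
Combination 2 gives the minimum: -174.1 kips.

-174.1 kips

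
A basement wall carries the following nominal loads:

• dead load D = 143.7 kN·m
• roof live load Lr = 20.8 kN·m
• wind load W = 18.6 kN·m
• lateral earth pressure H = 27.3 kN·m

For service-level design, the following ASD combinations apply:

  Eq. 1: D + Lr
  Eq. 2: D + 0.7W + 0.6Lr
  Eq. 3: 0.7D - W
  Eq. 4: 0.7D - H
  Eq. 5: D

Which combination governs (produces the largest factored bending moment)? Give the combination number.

Eq. 1: 1.0(143.7) + 1.0(20.8) = 143.7 + 20.8 = 164.5
Eq. 2: 1.0(143.7) + 0.7(18.6) + 0.6(20.8) = 143.7 + 13.0 + 12.5 = 169.2
Eq. 3: 0.7(143.7) - 1.0(18.6) = 100.6 - 18.6 = 82.0
Eq. 4: 0.7(143.7) - 1.0(27.3) = 100.6 - 27.3 = 73.3
Eq. 5: 1.0(143.7) = 143.7
The largest value is 169.2 kN·m from combination 2.

Combination 2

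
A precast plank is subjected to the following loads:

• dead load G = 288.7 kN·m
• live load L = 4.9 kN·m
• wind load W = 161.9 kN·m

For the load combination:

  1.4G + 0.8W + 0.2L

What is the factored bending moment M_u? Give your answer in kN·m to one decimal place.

534.7 kN·m

1.4(288.7) + 0.8(161.9) + 0.2(4.9) = 534.7
M_u = 534.7 kN·m.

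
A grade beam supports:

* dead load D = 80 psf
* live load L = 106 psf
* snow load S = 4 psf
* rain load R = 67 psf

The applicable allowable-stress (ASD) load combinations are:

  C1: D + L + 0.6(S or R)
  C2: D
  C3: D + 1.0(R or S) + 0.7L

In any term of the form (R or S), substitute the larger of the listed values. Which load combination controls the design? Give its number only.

(S or R) → R = 67 psf; (R or S) → R = 67 psf.
C1: 1.0(80) + 1.0(106) + 0.6(67) = 80.00 + 106.00 + 40.20 = 226.20
C2: 1.0(80) = 80.00
C3: 1.0(80) + 1.0(67) + 0.7(106) = 80.00 + 67.00 + 74.20 = 221.20
The largest value is 226.20 psf from combination 1.

Combination 1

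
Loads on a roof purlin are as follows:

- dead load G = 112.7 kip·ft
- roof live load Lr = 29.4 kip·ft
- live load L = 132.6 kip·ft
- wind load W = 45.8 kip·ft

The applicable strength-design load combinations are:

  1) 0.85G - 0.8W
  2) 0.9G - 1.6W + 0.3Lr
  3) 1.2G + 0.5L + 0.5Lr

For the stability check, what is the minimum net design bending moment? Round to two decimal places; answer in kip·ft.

1) 0.85(112.7) - 0.8(45.8) = 95.80 - 36.64 = 59.16
2) 0.9(112.7) - 1.6(45.8) + 0.3(29.4) = 101.43 - 73.28 + 8.82 = 36.97
3) 1.2(112.7) + 0.5(132.6) + 0.5(29.4) = 135.24 + 66.30 + 14.70 = 216.24
Combination 2 gives the minimum: 36.97 kip·ft.

36.97 kip·ft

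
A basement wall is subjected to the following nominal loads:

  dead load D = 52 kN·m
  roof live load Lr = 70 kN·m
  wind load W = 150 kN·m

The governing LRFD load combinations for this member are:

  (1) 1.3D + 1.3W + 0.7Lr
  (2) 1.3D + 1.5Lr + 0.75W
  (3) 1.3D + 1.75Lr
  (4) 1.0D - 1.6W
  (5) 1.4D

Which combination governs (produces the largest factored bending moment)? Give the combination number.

(1) 1.3(52) + 1.3(150) + 0.7(70) = 67.60 + 195.00 + 49.00 = 311.60
(2) 1.3(52) + 1.5(70) + 0.75(150) = 67.60 + 105.00 + 112.50 = 285.10
(3) 1.3(52) + 1.75(70) = 67.60 + 122.50 = 190.10
(4) 1.0(52) - 1.6(150) = 52.00 - 240.00 = -188.00
(5) 1.4(52) = 72.80
The largest value is 311.60 kN·m from combination 1.

Combination 1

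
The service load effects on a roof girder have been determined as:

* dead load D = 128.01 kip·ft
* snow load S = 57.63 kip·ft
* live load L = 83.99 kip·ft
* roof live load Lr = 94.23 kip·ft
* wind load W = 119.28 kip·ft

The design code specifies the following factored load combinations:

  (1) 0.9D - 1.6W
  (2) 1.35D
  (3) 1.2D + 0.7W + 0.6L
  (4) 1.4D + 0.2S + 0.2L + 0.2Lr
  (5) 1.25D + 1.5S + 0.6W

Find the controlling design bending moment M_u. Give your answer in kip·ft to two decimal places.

318.03 kip·ft

(1) 0.9(128.01) - 1.6(119.28) = 115.21 - 190.85 = -75.64
(2) 1.35(128.01) = 172.81
(3) 1.2(128.01) + 0.7(119.28) + 0.6(83.99) = 153.61 + 83.50 + 50.39 = 287.50
(4) 1.4(128.01) + 0.2(57.63) + 0.2(83.99) + 0.2(94.23) = 226.38
(5) 1.25(128.01) + 1.5(57.63) + 0.6(119.28) = 160.01 + 86.45 + 71.57 = 318.03
Maximum is from combination 5.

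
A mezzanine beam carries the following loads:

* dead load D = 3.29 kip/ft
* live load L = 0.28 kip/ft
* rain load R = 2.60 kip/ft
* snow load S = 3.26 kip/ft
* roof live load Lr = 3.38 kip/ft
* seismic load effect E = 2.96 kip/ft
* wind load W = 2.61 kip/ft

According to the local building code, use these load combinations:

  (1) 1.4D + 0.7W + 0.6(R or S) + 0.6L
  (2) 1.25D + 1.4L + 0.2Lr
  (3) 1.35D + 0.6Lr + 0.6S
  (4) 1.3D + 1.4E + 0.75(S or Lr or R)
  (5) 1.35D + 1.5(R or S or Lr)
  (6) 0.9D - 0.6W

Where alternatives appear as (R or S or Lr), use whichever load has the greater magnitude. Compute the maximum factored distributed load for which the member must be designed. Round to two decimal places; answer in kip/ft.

10.96 kip/ft

(R or S) → S = 3.26 kip/ft; (S or Lr or R) → Lr = 3.38 kip/ft; (R or S or Lr) → Lr = 3.38 kip/ft.
(1) 1.4(3.29) + 0.7(2.61) + 0.6(3.26) + 0.6(0.28) = 8.56
(2) 1.25(3.29) + 1.4(0.28) + 0.2(3.38) = 4.11 + 0.39 + 0.68 = 5.18
(3) 1.35(3.29) + 0.6(3.38) + 0.6(3.26) = 4.44 + 2.03 + 1.96 = 8.43
(4) 1.3(3.29) + 1.4(2.96) + 0.75(3.38) = 4.28 + 4.14 + 2.54 = 10.96
(5) 1.35(3.29) + 1.5(3.38) = 4.44 + 5.07 = 9.51
(6) 0.9(3.29) - 0.6(2.61) = 1.40
The controlling combination is 4, giving 10.96 kip/ft.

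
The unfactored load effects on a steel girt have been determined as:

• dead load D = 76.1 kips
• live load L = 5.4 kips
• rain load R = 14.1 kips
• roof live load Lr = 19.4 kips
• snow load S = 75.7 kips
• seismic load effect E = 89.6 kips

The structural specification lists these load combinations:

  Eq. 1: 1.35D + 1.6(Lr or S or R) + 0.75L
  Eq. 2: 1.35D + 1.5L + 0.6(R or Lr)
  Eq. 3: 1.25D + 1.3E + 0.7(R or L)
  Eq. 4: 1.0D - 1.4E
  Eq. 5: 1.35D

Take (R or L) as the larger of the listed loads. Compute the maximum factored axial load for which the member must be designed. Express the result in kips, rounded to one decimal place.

(Lr or S or R) → S = 75.7 kips; (R or Lr) → Lr = 19.4 kips; (R or L) → R = 14.1 kips.
Eq. 1: 1.35(76.1) + 1.6(75.7) + 0.75(5.4) = 227.9
Eq. 2: 1.35(76.1) + 1.5(5.4) + 0.6(19.4) = 122.5
Eq. 3: 1.25(76.1) + 1.3(89.6) + 0.7(14.1) = 221.5
Eq. 4: 1.0(76.1) - 1.4(89.6) = -49.3
Eq. 5: 1.35(76.1) = 102.7
Combination 1 governs: P_u = 227.9 kips.

227.9 kips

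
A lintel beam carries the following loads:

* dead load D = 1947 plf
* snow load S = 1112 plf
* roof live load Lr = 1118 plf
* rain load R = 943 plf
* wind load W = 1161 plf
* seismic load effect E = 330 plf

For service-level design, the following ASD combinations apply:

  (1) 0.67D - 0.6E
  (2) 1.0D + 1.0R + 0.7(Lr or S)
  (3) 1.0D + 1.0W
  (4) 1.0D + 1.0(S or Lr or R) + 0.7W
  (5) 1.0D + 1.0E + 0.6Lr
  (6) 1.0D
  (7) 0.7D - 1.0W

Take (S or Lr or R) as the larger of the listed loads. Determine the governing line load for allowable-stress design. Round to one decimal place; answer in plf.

3877.7 plf

(Lr or S) → Lr = 1118 plf; (S or Lr or R) → Lr = 1118 plf.
(1) 0.67(1947) - 0.6(330) = 1304.5 - 198.0 = 1106.5
(2) 1.0(1947) + 1.0(943) + 0.7(1118) = 1947.0 + 943.0 + 782.6 = 3672.6
(3) 1.0(1947) + 1.0(1161) = 1947.0 + 1161.0 = 3108.0
(4) 1.0(1947) + 1.0(1118) + 0.7(1161) = 1947.0 + 1118.0 + 812.7 = 3877.7
(5) 1.0(1947) + 1.0(330) + 0.6(1118) = 1947.0 + 330.0 + 670.8 = 2947.8
(6) 1.0(1947) = 1947.0
(7) 0.7(1947) - 1.0(1161) = 1362.9 - 1161.0 = 201.9
The controlling combination is 4, giving 3877.7 plf.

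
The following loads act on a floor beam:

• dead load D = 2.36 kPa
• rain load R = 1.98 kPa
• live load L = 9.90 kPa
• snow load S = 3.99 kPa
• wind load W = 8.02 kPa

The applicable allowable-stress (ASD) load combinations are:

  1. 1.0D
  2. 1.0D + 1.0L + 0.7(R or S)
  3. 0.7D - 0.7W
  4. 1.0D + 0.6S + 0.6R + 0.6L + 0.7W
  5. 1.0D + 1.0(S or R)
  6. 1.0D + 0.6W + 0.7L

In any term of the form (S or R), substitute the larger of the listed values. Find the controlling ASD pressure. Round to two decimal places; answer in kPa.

(R or S) → S = 3.99 kPa; (S or R) → S = 3.99 kPa.
1. 1.0(2.36) = 2.36
2. 1.0(2.36) + 1.0(9.90) + 0.7(3.99) = 2.36 + 9.90 + 2.79 = 15.05
3. 0.7(2.36) - 0.7(8.02) = 1.65 - 5.61 = -3.96
4. 1.0(2.36) + 0.6(3.99) + 0.6(1.98) + 0.6(9.90) + 0.7(8.02) = 17.50
5. 1.0(2.36) + 1.0(3.99) = 2.36 + 3.99 = 6.35
6. 1.0(2.36) + 0.6(8.02) + 0.7(9.90) = 2.36 + 4.81 + 6.93 = 14.10
The controlling combination is 4, giving 17.50 kPa.

17.50 kPa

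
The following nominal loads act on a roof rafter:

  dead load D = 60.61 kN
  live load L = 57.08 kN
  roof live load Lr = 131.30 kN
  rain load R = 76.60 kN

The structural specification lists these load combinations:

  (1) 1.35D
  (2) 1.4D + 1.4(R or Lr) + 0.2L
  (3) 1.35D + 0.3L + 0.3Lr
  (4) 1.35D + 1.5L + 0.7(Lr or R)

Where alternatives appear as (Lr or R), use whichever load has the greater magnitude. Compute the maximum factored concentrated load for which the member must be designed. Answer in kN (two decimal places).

280.09 kN

(R or Lr) → Lr = 131.30 kN; (Lr or R) → Lr = 131.30 kN.
(1) 1.35(60.61) = 81.82
(2) 1.4(60.61) + 1.4(131.30) + 0.2(57.08) = 280.09
(3) 1.35(60.61) + 0.3(57.08) + 0.3(131.30) = 138.34
(4) 1.35(60.61) + 1.5(57.08) + 0.7(131.30) = 259.35
The controlling combination is 2, giving 280.09 kN.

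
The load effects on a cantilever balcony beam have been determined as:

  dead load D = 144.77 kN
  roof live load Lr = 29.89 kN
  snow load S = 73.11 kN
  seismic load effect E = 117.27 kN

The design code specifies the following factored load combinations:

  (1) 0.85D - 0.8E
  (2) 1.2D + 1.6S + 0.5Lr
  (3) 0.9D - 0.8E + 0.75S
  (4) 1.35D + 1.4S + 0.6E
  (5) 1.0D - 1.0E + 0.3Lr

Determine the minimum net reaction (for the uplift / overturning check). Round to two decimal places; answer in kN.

29.24 kN

(1) 0.85(144.77) - 0.8(117.27) = 29.24
(2) 1.2(144.77) + 1.6(73.11) + 0.5(29.89) = 173.72 + 116.98 + 14.95 = 305.65
(3) 0.9(144.77) - 0.8(117.27) + 0.75(73.11) = 91.31
(4) 1.35(144.77) + 1.4(73.11) + 0.6(117.27) = 368.16
(5) 1.0(144.77) - 1.0(117.27) + 0.3(29.89) = 144.77 - 117.27 + 8.97 = 36.47
Combination 1 gives the minimum: 29.24 kN.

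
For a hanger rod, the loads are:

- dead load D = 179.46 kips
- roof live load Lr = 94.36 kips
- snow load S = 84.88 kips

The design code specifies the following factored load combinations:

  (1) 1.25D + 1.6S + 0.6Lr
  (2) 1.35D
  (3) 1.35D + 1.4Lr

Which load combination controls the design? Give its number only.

(1) 1.25(179.46) + 1.6(84.88) + 0.6(94.36) = 416.75
(2) 1.35(179.46) = 242.27
(3) 1.35(179.46) + 1.4(94.36) = 374.38
The largest value is 416.75 kips from combination 1.

Combination 1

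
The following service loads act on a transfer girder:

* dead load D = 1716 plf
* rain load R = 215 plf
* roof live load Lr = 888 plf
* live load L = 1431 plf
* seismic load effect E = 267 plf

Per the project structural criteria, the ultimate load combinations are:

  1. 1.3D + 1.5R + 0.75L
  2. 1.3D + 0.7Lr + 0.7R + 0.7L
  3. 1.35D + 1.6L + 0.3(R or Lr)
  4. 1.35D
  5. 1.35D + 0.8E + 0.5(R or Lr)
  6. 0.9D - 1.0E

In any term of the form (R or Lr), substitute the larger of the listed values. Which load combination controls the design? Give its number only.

Combination 3

(R or Lr) → Lr = 888 plf.
1. 1.3(1716) + 1.5(215) + 0.75(1431) = 2230.80 + 322.50 + 1073.25 = 3626.55
2. 1.3(1716) + 0.7(888) + 0.7(215) + 0.7(1431) = 2230.80 + 621.60 + 150.50 + 1001.70 = 4004.60
3. 1.35(1716) + 1.6(1431) + 0.3(888) = 2316.60 + 2289.60 + 266.40 = 4872.60
4. 1.35(1716) = 2316.60
5. 1.35(1716) + 0.8(267) + 0.5(888) = 2316.60 + 213.60 + 444.00 = 2974.20
6. 0.9(1716) - 1.0(267) = 1544.40 - 267.00 = 1277.40
The largest value is 4872.60 plf from combination 3.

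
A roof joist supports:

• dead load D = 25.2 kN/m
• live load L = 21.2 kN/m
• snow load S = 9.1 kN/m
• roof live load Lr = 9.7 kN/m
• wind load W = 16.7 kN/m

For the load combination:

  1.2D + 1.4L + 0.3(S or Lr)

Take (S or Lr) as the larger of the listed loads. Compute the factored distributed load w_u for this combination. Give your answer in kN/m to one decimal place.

62.8 kN/m

(S or Lr) → Lr = 9.7 kN/m.
1.2(25.2) + 1.4(21.2) + 0.3(9.7) = 62.8
w_u = 62.8 kN/m.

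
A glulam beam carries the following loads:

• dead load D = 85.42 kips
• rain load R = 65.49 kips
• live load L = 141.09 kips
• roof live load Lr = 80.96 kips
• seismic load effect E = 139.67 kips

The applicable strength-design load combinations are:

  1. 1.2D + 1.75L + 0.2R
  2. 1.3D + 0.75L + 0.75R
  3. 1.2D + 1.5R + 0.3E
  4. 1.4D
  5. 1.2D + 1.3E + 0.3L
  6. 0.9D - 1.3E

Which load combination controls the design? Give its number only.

1. 1.2(85.42) + 1.75(141.09) + 0.2(65.49) = 102.50 + 246.91 + 13.10 = 362.51
2. 1.3(85.42) + 0.75(141.09) + 0.75(65.49) = 265.98
3. 1.2(85.42) + 1.5(65.49) + 0.3(139.67) = 102.50 + 98.24 + 41.90 = 242.64
4. 1.4(85.42) = 119.59
5. 1.2(85.42) + 1.3(139.67) + 0.3(141.09) = 102.50 + 181.57 + 42.33 = 326.40
6. 0.9(85.42) - 1.3(139.67) = 76.88 - 181.57 = -104.69
The largest value is 362.51 kips from combination 1.

Combination 1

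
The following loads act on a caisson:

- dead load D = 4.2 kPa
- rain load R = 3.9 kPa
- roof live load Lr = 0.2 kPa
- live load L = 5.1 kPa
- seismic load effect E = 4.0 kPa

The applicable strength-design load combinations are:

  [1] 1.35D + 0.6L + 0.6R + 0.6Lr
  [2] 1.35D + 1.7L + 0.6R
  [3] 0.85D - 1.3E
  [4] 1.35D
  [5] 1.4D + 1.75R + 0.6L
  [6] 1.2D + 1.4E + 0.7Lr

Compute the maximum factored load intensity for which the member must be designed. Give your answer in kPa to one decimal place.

16.7 kPa

[1] 1.35(4.2) + 0.6(5.1) + 0.6(3.9) + 0.6(0.2) = 5.7 + 3.1 + 2.3 + 0.1 = 11.2
[2] 1.35(4.2) + 1.7(5.1) + 0.6(3.9) = 5.7 + 8.7 + 2.3 = 16.7
[3] 0.85(4.2) - 1.3(4.0) = 3.6 - 5.2 = -1.6
[4] 1.35(4.2) = 5.7
[5] 1.4(4.2) + 1.75(3.9) + 0.6(5.1) = 5.9 + 6.8 + 3.1 = 15.8
[6] 1.2(4.2) + 1.4(4.0) + 0.7(0.2) = 10.8
Maximum is from combination 2.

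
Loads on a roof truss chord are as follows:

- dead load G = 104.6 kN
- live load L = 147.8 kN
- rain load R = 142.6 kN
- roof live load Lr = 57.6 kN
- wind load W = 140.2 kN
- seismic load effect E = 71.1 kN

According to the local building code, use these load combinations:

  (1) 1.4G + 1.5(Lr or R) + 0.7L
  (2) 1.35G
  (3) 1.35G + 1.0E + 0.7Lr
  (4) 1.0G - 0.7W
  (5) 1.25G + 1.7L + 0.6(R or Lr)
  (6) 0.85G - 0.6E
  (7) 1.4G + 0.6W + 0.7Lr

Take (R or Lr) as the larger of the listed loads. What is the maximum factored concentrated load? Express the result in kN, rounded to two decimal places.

467.57 kN

(Lr or R) → R = 142.6 kN; (R or Lr) → R = 142.6 kN.
(1) 1.4(104.6) + 1.5(142.6) + 0.7(147.8) = 146.44 + 213.90 + 103.46 = 463.80
(2) 1.35(104.6) = 141.21
(3) 1.35(104.6) + 1.0(71.1) + 0.7(57.6) = 141.21 + 71.10 + 40.32 = 252.63
(4) 1.0(104.6) - 0.7(140.2) = 104.60 - 98.14 = 6.46
(5) 1.25(104.6) + 1.7(147.8) + 0.6(142.6) = 130.75 + 251.26 + 85.56 = 467.57
(6) 0.85(104.6) - 0.6(71.1) = 88.91 - 42.66 = 46.25
(7) 1.4(104.6) + 0.6(140.2) + 0.7(57.6) = 146.44 + 84.12 + 40.32 = 270.88
The controlling combination is 5, giving 467.57 kN.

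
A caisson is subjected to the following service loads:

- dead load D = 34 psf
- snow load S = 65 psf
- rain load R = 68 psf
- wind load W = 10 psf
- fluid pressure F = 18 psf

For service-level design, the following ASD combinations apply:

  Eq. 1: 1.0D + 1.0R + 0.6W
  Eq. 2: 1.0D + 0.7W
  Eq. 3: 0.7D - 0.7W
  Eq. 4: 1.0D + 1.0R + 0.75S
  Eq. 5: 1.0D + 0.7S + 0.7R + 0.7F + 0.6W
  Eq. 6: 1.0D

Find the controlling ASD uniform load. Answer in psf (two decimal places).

Eq. 1: 1.0(34) + 1.0(68) + 0.6(10) = 34.00 + 68.00 + 6.00 = 108.00
Eq. 2: 1.0(34) + 0.7(10) = 34.00 + 7.00 = 41.00
Eq. 3: 0.7(34) - 0.7(10) = 23.80 - 7.00 = 16.80
Eq. 4: 1.0(34) + 1.0(68) + 0.75(65) = 34.00 + 68.00 + 48.75 = 150.75
Eq. 5: 1.0(34) + 0.7(65) + 0.7(68) + 0.7(18) + 0.6(10) = 34.00 + 45.50 + 47.60 + 12.60 + 6.00 = 145.70
Eq. 6: 1.0(34) = 34.00
Combination 4 governs: q = 150.75 psf.

150.75 psf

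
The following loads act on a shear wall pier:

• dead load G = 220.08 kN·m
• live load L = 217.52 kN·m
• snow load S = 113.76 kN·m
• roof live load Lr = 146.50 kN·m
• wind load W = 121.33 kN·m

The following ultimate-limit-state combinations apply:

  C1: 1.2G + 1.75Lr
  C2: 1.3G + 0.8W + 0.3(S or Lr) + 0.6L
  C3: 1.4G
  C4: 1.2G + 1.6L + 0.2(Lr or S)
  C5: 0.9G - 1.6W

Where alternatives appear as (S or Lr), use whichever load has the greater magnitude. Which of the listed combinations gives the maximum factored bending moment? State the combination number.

(S or Lr) → Lr = 146.50 kN·m; (Lr or S) → Lr = 146.50 kN·m.
C1: 1.2(220.08) + 1.75(146.50) = 520.47
C2: 1.3(220.08) + 0.8(121.33) + 0.3(146.50) + 0.6(217.52) = 557.63
C3: 1.4(220.08) = 308.11
C4: 1.2(220.08) + 1.6(217.52) + 0.2(146.50) = 641.43
C5: 0.9(220.08) - 1.6(121.33) = 3.94
The largest value is 641.43 kN·m from combination 4.

Combination 4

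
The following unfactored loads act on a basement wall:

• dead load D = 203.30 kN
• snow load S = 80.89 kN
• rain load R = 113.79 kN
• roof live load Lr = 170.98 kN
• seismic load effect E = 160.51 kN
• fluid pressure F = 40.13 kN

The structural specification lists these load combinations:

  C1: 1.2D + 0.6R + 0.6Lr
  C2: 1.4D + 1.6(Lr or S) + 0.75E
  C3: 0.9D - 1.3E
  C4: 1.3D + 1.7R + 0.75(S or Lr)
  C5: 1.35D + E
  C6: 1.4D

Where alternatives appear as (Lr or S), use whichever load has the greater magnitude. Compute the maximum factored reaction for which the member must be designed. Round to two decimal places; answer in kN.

(Lr or S) → Lr = 170.98 kN; (S or Lr) → Lr = 170.98 kN.
C1: 1.2(203.30) + 0.6(113.79) + 0.6(170.98) = 243.96 + 68.27 + 102.59 = 414.82
C2: 1.4(203.30) + 1.6(170.98) + 0.75(160.51) = 284.62 + 273.57 + 120.38 = 678.57
C3: 0.9(203.30) - 1.3(160.51) = 182.97 - 208.66 = -25.69
C4: 1.3(203.30) + 1.7(113.79) + 0.75(170.98) = 264.29 + 193.44 + 128.24 = 585.97
C5: 1.35(203.30) + 1.0(160.51) = 274.46 + 160.51 = 434.97
C6: 1.4(203.30) = 284.62
The controlling combination is 2, giving 678.57 kN.

678.57 kN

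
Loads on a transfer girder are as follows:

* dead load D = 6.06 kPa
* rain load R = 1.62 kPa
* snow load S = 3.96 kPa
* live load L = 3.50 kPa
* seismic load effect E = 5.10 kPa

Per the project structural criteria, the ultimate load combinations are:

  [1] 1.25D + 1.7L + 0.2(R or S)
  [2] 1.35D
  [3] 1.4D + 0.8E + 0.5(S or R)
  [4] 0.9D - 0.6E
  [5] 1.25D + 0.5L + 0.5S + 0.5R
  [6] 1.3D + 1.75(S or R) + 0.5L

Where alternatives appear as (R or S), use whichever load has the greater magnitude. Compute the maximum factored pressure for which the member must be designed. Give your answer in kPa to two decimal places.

16.56 kPa

(R or S) → S = 3.96 kPa; (S or R) → S = 3.96 kPa.
[1] 1.25(6.06) + 1.7(3.50) + 0.2(3.96) = 14.32
[2] 1.35(6.06) = 8.18
[3] 1.4(6.06) + 0.8(5.10) + 0.5(3.96) = 14.54
[4] 0.9(6.06) - 0.6(5.10) = 2.39
[5] 1.25(6.06) + 0.5(3.50) + 0.5(3.96) + 0.5(1.62) = 12.12
[6] 1.3(6.06) + 1.75(3.96) + 0.5(3.50) = 16.56
Maximum is from combination 6.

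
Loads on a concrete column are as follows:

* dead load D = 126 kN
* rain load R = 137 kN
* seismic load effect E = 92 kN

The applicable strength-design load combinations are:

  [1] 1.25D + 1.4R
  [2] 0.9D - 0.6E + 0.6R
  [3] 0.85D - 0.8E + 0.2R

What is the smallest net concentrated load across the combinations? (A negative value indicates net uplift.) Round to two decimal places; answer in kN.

60.90 kN

[1] 1.25(126) + 1.4(137) = 157.50 + 191.80 = 349.30
[2] 0.9(126) - 0.6(92) + 0.6(137) = 113.40 - 55.20 + 82.20 = 140.40
[3] 0.85(126) - 0.8(92) + 0.2(137) = 107.10 - 73.60 + 27.40 = 60.90
Combination 3 gives the minimum: 60.90 kN.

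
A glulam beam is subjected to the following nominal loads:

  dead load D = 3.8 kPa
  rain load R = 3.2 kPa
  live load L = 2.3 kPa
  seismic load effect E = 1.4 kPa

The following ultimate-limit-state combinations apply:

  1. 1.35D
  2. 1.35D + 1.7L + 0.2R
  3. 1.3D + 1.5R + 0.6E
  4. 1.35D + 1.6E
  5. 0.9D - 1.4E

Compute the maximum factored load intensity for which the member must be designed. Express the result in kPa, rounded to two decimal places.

10.58 kPa

1. 1.35(3.8) = 5.13
2. 1.35(3.8) + 1.7(2.3) + 0.2(3.2) = 5.13 + 3.91 + 0.64 = 9.68
3. 1.3(3.8) + 1.5(3.2) + 0.6(1.4) = 4.94 + 4.80 + 0.84 = 10.58
4. 1.35(3.8) + 1.6(1.4) = 5.13 + 2.24 = 7.37
5. 0.9(3.8) - 1.4(1.4) = 3.42 - 1.96 = 1.46
The controlling combination is 3, giving 10.58 kPa.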